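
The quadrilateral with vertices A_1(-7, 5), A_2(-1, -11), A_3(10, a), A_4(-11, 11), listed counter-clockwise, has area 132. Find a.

-6

Write out the shoelace sum; only the two edges meeting at A_3 involve a:
2·Area = [((-1)·a − 10·(-11)) + (10·11 − (-11)·a)] + 104
       = 10·a + 324 = 264
⇒ a = -6.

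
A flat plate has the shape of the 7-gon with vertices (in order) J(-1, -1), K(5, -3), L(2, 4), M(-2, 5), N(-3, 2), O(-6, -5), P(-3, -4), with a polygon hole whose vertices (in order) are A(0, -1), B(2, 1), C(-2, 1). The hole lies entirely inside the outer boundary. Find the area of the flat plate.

Outer boundary:
Apply the surveyor's formula: 2A = Σ (x_i·y_{i+1} − x_{i+1}·y_i), indices taken mod 7.
Σ = (8) + (26) + (18) + (11) + (27) + (9) + (-1) = 98
Area = |Σ|/2 = 49.
Hole:
Apply Gauss's area formula: 2A = Σ (x_i·y_{i+1} − x_{i+1}·y_i), indices taken mod 3.
A→B: (0)(1) − (2)(-1) = 2
B→C: (2)(1) − (-2)(1) = 4
C→A: (-2)(-1) − (0)(1) = 2
Σ = 8
Area = |Σ|/2 = 4.
Net area = 49 − 4 = 45.

45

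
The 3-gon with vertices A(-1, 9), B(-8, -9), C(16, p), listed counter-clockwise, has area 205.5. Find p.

-6

The doubled signed area Σ (x_i y_{i+1} − x_{i+1} y_i) is linear in p.
With p=0 it equals 369; the coefficient of p is -7 (from the two edges through C).
So -7·p + 369 = 2·205.5 = 411 ⇒ p = -6.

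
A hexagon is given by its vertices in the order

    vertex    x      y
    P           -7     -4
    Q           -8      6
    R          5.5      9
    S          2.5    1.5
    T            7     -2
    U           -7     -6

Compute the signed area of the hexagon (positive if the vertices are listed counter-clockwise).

Apply Gauss's area formula: 2A = Σ (x_i·y_{i+1} − x_{i+1}·y_i), indices taken mod 6.
Σ = (-74) + (-105) + (-14.25) + (-15.5) + (-56) + (-14) = -278.75
Signed area = Σ/2 = -139.375 (negative ⇒ clockwise traversal).

-139.375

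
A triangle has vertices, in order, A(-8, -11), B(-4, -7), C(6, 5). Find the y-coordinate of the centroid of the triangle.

Apply the surveyor's formula. First the cross-terms c_i = x_i·y_{i+1} − x_{i+1}·y_i:
  12, 22, -26  ⇒  2A = 8, A = 4.
Then Σ (y_i + y_{i+1})·c_i = -104, so ȳ = -104 / (6·4) = -13/3.

-13/3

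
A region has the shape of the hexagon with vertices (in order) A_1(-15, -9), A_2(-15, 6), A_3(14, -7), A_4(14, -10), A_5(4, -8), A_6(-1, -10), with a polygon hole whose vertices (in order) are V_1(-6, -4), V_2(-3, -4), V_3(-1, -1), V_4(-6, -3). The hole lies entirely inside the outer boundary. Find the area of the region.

Outer boundary:
Apply the surveyor's formula: 2A = Σ (x_i·y_{i+1} − x_{i+1}·y_i), indices taken mod 6.
Σ = (-225) + (21) + (-42) + (-72) + (-48) + (-141) = -507
Area = |Σ|/2 = 253.5.
Hole:
Apply the shoelace (surveyor's) formula: 2A = Σ (x_i·y_{i+1} − x_{i+1}·y_i), indices taken mod 4.
Cross-terms: 12, -1, -3, 6  ⇒  Σ = 14
Area = |Σ|/2 = 7.
Net area = 253.5 − 7 = 246.5.

246.5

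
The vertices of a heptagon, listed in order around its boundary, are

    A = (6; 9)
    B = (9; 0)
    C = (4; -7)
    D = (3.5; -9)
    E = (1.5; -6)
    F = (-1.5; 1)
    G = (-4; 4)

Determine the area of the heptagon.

Apply Gauss's area formula: 2A = Σ (x_i·y_{i+1} − x_{i+1}·y_i), indices taken mod 7.
A→B: (6)(0) − (9)(9) = -81
B→C: (9)(-7) − (4)(0) = -63
C→D: (4)(-9) − (3.5)(-7) = -11.5
D→E: (3.5)(-6) − (1.5)(-9) = -7.5
E→F: (1.5)(1) − (-1.5)(-6) = -7.5
F→G: (-1.5)(4) − (-4)(1) = -2
G→A: (-4)(9) − (6)(4) = -60
Σ = -232.5
Area = |Σ|/2 = 116.25.

116.25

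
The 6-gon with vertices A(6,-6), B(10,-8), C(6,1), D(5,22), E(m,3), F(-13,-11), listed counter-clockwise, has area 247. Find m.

The doubled signed area Σ (x_i y_{i+1} − x_{i+1} y_i) is linear in m.
With m=0 it equals 395; the coefficient of m is -33 (from the two edges through E).
So -33·m + 395 = 2·247 = 494 ⇒ m = -3.

-3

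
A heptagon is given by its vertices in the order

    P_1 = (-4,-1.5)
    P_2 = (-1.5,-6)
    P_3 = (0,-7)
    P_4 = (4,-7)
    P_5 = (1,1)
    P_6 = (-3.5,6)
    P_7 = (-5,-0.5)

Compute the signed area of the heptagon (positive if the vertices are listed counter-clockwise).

Apply the shoelace (surveyor's) formula: 2A = Σ (x_i·y_{i+1} − x_{i+1}·y_i), indices taken mod 7.
Σ = (21.75) + (10.5) + (28) + (11) + (9.5) + (31.75) + (5.5) = 118
Signed area = Σ/2 = 59 (positive ⇒ counter-clockwise traversal).

59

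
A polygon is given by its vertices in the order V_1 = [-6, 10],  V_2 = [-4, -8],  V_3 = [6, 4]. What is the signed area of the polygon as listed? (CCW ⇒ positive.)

102

Apply Gauss's area formula: 2A = Σ (x_i·y_{i+1} − x_{i+1}·y_i), indices taken mod 3.
Σ = (88) + (32) + (84) = 204
Signed area = Σ/2 = 102 (positive ⇒ counter-clockwise traversal).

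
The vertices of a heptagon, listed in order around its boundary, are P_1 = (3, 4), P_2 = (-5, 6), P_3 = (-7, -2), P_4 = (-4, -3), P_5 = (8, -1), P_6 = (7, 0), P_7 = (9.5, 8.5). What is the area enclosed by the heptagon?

105

Σ = (38) + (52) + (13) + (28) + (7) + (59.5) + (12.5) = 210
Area = |Σ|/2 = 105.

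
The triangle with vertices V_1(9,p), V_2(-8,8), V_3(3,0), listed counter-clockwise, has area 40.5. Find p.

The doubled signed area Σ (x_i y_{i+1} − x_{i+1} y_i) is linear in p.
With p=0 it equals 48; the coefficient of p is 11 (from the two edges through V_1).
So 11·p + 48 = 2·40.5 = 81 ⇒ p = 3.

3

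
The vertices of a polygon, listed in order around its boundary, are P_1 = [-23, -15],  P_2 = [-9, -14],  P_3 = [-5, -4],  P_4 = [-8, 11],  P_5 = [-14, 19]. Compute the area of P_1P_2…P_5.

Apply the shoelace (surveyor's) formula: 2A = Σ (x_i·y_{i+1} − x_{i+1}·y_i), indices taken mod 5.
Σ = (187) + (-34) + (-87) + (2) + (647) = 715
Area = |Σ|/2 = 357.5.

357.5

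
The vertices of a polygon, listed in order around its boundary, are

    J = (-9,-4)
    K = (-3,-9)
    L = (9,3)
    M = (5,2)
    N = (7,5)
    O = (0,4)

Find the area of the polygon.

109.5

Apply Gauss's area formula: 2A = Σ (x_i·y_{i+1} − x_{i+1}·y_i), indices taken mod 6.
Σ = (69) + (72) + (3) + (11) + (28) + (36) = 219
Area = |Σ|/2 = 109.5.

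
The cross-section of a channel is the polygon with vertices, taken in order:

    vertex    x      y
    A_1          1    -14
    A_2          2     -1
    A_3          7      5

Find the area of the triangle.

Apply the surveyor's formula: 2A = Σ (x_i·y_{i+1} − x_{i+1}·y_i), indices taken mod 3.
A_1→A_2: (1)(-1) − (2)(-14) = 27
A_2→A_3: (2)(5) − (7)(-1) = 17
A_3→A_1: (7)(-14) − (1)(5) = -103
Σ = -59
Area = |Σ|/2 = 29.5.

29.5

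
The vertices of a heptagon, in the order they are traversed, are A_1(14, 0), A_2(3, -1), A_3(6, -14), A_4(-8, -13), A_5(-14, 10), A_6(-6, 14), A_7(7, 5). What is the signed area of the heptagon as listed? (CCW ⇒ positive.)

Σ = (-14) + (-36) + (-190) + (-262) + (-136) + (-128) + (-70) = -836
Signed area = Σ/2 = -418 (negative ⇒ clockwise traversal).

-418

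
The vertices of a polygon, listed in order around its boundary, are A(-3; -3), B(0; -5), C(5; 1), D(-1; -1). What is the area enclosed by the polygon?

18

Apply the shoelace (surveyor's) formula: 2A = Σ (x_i·y_{i+1} − x_{i+1}·y_i), indices taken mod 4.
Σ = (15) + (25) + (-4) + (0) = 36
Area = |Σ|/2 = 18.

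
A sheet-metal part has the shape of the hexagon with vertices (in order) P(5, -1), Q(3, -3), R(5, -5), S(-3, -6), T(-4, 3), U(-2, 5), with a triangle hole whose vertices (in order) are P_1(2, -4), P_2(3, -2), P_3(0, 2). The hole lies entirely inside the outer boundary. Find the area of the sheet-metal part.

58.5

Outer boundary:
Apply the surveyor's formula: 2A = Σ (x_i·y_{i+1} − x_{i+1}·y_i), indices taken mod 6.
Cross-terms: -12, 0, -45, -33, -14, -23  ⇒  Σ = -127
Area = |Σ|/2 = 63.5.
Hole:
Apply Gauss's area formula: 2A = Σ (x_i·y_{i+1} − x_{i+1}·y_i), indices taken mod 3.
Σ = (8) + (6) + (-4) = 10
Area = |Σ|/2 = 5.
Net area = 63.5 − 5 = 58.5.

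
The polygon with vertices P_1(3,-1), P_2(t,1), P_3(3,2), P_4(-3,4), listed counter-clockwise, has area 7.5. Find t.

Write out the shoelace sum; only the two edges meeting at P_2 involve t:
2·Area = [(3·1 − t·(-1)) + (t·2 − 3·1)] + 9
       = 3·t + 9 = 15
⇒ t = 2.

2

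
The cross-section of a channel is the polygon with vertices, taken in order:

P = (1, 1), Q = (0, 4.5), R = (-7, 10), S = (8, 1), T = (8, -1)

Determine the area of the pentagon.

Cross-terms: 4.5, 31.5, -87, -16, 9  ⇒  Σ = -58
Area = |Σ|/2 = 29.

29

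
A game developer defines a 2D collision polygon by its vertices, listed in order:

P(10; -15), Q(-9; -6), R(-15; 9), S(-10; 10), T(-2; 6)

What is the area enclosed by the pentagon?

Apply the shoelace (surveyor's) formula: 2A = Σ (x_i·y_{i+1} − x_{i+1}·y_i), indices taken mod 5.
P→Q: (10)(-6) − (-9)(-15) = -195
Q→R: (-9)(9) − (-15)(-6) = -171
R→S: (-15)(10) − (-10)(9) = -60
S→T: (-10)(6) − (-2)(10) = -40
T→P: (-2)(-15) − (10)(6) = -30
Σ = -496
Area = |Σ|/2 = 248.

248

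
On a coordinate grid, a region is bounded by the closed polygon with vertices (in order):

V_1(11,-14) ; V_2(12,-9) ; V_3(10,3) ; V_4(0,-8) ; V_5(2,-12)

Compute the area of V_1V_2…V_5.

117.5

Apply the shoelace formula: 2A = Σ (x_i·y_{i+1} − x_{i+1}·y_i), indices taken mod 5.
Σ = (69) + (126) + (-80) + (16) + (104) = 235
Area = |Σ|/2 = 117.5.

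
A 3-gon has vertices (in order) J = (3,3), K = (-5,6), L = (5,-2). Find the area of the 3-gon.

17

Cross-terms: 33, -20, 21  ⇒  Σ = 34
Area = |Σ|/2 = 17.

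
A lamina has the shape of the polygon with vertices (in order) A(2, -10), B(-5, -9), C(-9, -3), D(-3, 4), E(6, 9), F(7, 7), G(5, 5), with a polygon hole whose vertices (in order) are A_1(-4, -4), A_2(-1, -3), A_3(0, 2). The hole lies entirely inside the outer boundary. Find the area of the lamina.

148.5

Outer boundary:
Apply the surveyor's formula: 2A = Σ (x_i·y_{i+1} − x_{i+1}·y_i), indices taken mod 7.
Cross-terms: -68, -66, -45, -51, -21, 0, -60  ⇒  Σ = -311
Area = |Σ|/2 = 155.5.
Hole:
Apply the shoelace (surveyor's) formula: 2A = Σ (x_i·y_{i+1} − x_{i+1}·y_i), indices taken mod 3.
Cross-terms: 8, -2, 8  ⇒  Σ = 14
Area = |Σ|/2 = 7.
Net area = 155.5 − 7 = 148.5.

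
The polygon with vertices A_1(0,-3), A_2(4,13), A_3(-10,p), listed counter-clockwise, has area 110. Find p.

12

Write out the shoelace sum; only the two edges meeting at A_3 involve p:
2·Area = [(4·p − (-10)·13) + ((-10)·(-3) − 0·p)] + 12
       = 4·p + 172 = 220
⇒ p = 12.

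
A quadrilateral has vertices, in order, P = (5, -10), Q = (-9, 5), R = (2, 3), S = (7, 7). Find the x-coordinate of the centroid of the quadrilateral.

134/107

Apply the surveyor's formula. First the cross-terms c_i = x_i·y_{i+1} − x_{i+1}·y_i:
  -65, -37, -7, -105  ⇒  2A = -214, A = -107.
Then Σ (x_i + x_{i+1})·c_i = -804, so x̄ = -804 / (6·(-107)) = 134/107.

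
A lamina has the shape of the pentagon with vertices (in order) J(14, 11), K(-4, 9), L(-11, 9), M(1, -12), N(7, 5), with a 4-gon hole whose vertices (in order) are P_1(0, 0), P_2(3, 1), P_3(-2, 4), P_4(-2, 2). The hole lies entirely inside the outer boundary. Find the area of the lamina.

Outer boundary:
Σ = (170) + (63) + (123) + (89) + (7) = 452
Area = |Σ|/2 = 226.
Hole:
P_1→P_2: (0)(1) − (3)(0) = 0
P_2→P_3: (3)(4) − (-2)(1) = 14
P_3→P_4: (-2)(2) − (-2)(4) = 4
P_4→P_1: (-2)(0) − (0)(2) = 0
Σ = 18
Area = |Σ|/2 = 9.
Net area = 226 − 9 = 217.

217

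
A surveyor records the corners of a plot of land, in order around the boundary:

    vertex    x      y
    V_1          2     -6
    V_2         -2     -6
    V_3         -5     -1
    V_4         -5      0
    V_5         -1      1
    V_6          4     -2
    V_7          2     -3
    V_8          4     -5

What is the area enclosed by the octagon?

42

Apply Gauss's area formula: 2A = Σ (x_i·y_{i+1} − x_{i+1}·y_i), indices taken mod 8.
Σ = (-24) + (-28) + (-5) + (-5) + (-2) + (-8) + (2) + (-14) = -84
Area = |Σ|/2 = 42.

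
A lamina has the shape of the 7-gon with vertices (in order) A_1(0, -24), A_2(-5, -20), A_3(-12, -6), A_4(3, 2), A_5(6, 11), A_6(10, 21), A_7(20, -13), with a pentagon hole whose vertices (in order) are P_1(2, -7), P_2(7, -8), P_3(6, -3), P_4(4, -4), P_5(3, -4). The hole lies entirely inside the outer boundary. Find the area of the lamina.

649

Outer boundary:
A_1→A_2: (0)(-20) − (-5)(-24) = -120
A_2→A_3: (-5)(-6) − (-12)(-20) = -210
A_3→A_4: (-12)(2) − (3)(-6) = -6
A_4→A_5: (3)(11) − (6)(2) = 21
A_5→A_6: (6)(21) − (10)(11) = 16
A_6→A_7: (10)(-13) − (20)(21) = -550
A_7→A_1: (20)(-24) − (0)(-13) = -480
Σ = -1329
Area = |Σ|/2 = 664.5.
Hole:
Apply the shoelace (surveyor's) formula: 2A = Σ (x_i·y_{i+1} − x_{i+1}·y_i), indices taken mod 5.
Cross-terms: 33, 27, -12, -4, -13  ⇒  Σ = 31
Area = |Σ|/2 = 15.5.
Net area = 664.5 − 15.5 = 649.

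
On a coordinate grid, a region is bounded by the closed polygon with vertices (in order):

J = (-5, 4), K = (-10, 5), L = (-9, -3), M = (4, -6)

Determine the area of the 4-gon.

Apply the shoelace (surveyor's) formula: 2A = Σ (x_i·y_{i+1} − x_{i+1}·y_i), indices taken mod 4.
J→K: (-5)(5) − (-10)(4) = 15
K→L: (-10)(-3) − (-9)(5) = 75
L→M: (-9)(-6) − (4)(-3) = 66
M→J: (4)(4) − (-5)(-6) = -14
Σ = 142
Area = |Σ|/2 = 71.

71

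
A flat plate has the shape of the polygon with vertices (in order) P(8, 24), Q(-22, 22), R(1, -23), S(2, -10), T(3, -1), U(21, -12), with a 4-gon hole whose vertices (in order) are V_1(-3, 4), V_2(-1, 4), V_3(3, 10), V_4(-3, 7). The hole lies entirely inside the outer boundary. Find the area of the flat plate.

903.5

Outer boundary:
Cross-terms: 704, 484, 36, 28, -15, 600  ⇒  Σ = 1837
Area = |Σ|/2 = 918.5.
Hole:
Apply the shoelace formula: 2A = Σ (x_i·y_{i+1} − x_{i+1}·y_i), indices taken mod 4.
Σ = (-8) + (-22) + (51) + (9) = 30
Area = |Σ|/2 = 15.
Net area = 918.5 − 15 = 903.5.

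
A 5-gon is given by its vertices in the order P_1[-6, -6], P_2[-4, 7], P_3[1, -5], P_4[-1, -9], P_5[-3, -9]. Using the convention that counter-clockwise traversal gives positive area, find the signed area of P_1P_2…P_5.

-60.5

Cross-terms: -66, 13, -14, -18, -36  ⇒  Σ = -121
Signed area = Σ/2 = -60.5 (negative ⇒ clockwise traversal).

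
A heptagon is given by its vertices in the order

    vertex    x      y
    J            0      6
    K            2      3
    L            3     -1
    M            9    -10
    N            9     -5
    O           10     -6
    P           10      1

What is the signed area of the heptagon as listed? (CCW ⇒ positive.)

Apply Gauss's area formula: 2A = Σ (x_i·y_{i+1} − x_{i+1}·y_i), indices taken mod 7.
Cross-terms: -12, -11, -21, 45, -4, 70, 60  ⇒  Σ = 127
Signed area = Σ/2 = 63.5 (positive ⇒ counter-clockwise traversal).

63.5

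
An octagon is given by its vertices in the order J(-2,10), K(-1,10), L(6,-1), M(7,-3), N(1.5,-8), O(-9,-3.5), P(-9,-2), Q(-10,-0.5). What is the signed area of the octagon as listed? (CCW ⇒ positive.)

-169.375

Apply Gauss's area formula: 2A = Σ (x_i·y_{i+1} − x_{i+1}·y_i), indices taken mod 8.
Σ = (-10) + (-59) + (-11) + (-51.5) + (-77.25) + (-13.5) + (-15.5) + (-101) = -338.75
Signed area = Σ/2 = -169.375 (negative ⇒ clockwise traversal).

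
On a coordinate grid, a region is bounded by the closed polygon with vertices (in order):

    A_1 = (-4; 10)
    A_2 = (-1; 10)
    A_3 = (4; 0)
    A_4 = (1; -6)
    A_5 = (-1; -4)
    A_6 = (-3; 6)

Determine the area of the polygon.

64

Cross-terms: -30, -40, -24, -10, -18, -6  ⇒  Σ = -128
Area = |Σ|/2 = 64.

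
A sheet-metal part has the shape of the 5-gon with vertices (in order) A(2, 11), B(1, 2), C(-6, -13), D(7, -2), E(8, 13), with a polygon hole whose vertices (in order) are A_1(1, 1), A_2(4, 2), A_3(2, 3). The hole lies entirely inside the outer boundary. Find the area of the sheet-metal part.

Outer boundary:
Σ = (-7) + (-1) + (103) + (107) + (62) = 264
Area = |Σ|/2 = 132.
Hole:
A_1→A_2: (1)(2) − (4)(1) = -2
A_2→A_3: (4)(3) − (2)(2) = 8
A_3→A_1: (2)(1) − (1)(3) = -1
Σ = 5
Area = |Σ|/2 = 2.5.
Net area = 132 − 2.5 = 129.5.

129.5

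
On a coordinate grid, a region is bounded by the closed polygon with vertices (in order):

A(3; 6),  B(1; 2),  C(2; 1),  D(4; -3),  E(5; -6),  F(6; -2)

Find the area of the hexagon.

23

Apply the surveyor's formula: 2A = Σ (x_i·y_{i+1} − x_{i+1}·y_i), indices taken mod 6.
Σ = (0) + (-3) + (-10) + (-9) + (26) + (42) = 46
Area = |Σ|/2 = 23.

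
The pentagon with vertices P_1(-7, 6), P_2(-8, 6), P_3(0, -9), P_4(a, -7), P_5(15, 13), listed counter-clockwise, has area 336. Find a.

Write out the shoelace sum; only the two edges meeting at P_4 involve a:
2·Area = [(0·(-7) − a·(-9)) + (a·13 − 15·(-7))] + 259
       = 22·a + 364 = 672
⇒ a = 14.

14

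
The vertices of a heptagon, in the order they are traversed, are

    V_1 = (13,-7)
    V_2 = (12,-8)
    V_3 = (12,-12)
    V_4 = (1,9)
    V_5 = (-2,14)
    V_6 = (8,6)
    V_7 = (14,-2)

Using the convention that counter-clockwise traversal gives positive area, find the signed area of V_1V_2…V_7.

-106

Σ = (-20) + (-48) + (120) + (32) + (-124) + (-100) + (-72) = -212
Signed area = Σ/2 = -106 (negative ⇒ clockwise traversal).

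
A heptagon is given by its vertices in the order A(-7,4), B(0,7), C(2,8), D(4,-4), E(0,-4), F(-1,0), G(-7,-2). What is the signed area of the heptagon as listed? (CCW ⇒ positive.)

Σ = (-49) + (-14) + (-40) + (-16) + (-4) + (2) + (-42) = -163
Signed area = Σ/2 = -81.5 (negative ⇒ clockwise traversal).

-81.5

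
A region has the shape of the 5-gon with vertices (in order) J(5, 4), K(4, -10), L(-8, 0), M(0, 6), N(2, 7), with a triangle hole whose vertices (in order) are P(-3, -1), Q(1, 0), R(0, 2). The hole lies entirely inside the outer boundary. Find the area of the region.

112

Outer boundary:
Apply the shoelace formula: 2A = Σ (x_i·y_{i+1} − x_{i+1}·y_i), indices taken mod 5.
Σ = (-66) + (-80) + (-48) + (-12) + (-27) = -233
Area = |Σ|/2 = 116.5.
Hole:
Σ = (1) + (2) + (6) = 9
Area = |Σ|/2 = 4.5.
Net area = 116.5 − 4.5 = 112.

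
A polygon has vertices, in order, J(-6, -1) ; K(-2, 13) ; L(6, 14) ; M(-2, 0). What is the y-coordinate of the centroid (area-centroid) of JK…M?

22/3

Apply the shoelace formula. First the cross-terms c_i = x_i·y_{i+1} − x_{i+1}·y_i:
  -80, -106, 28, 2  ⇒  2A = -156, A = -78.
Then Σ (y_i + y_{i+1})·c_i = -3432, so ȳ = -3432 / (6·(-78)) = 22/3.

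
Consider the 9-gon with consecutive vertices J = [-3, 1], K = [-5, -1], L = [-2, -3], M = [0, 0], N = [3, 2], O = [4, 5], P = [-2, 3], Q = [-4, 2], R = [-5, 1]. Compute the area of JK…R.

Σ = (8) + (13) + (0) + (0) + (7) + (22) + (8) + (6) + (-2) = 62
Area = |Σ|/2 = 31.

31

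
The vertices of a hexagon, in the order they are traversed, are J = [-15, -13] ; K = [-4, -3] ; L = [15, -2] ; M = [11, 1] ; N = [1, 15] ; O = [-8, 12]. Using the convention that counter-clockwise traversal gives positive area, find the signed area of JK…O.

331.5

Apply Gauss's area formula: 2A = Σ (x_i·y_{i+1} − x_{i+1}·y_i), indices taken mod 6.
Σ = (-7) + (53) + (37) + (164) + (132) + (284) = 663
Signed area = Σ/2 = 331.5 (positive ⇒ counter-clockwise traversal).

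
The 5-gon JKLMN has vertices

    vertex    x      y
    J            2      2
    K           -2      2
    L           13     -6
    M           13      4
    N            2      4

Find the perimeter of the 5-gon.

44

|JK| = √((-4)² + (0)²) = √16 = 4
|KL| = √((15)² + (-8)²) = √289 = 17
|LM| = √((0)² + (10)²) = √100 = 10
|MN| = √((-11)² + (0)²) = √121 = 11
|NJ| = √((0)² + (-2)²) = √4 = 2
Perimeter = 4 + 17 + 10 + 11 + 2 = 44.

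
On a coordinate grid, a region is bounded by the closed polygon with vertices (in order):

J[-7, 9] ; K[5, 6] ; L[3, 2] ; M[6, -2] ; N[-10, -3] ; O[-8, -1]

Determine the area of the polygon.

Apply the surveyor's formula: 2A = Σ (x_i·y_{i+1} − x_{i+1}·y_i), indices taken mod 6.
Σ = (-87) + (-8) + (-18) + (-38) + (-14) + (-79) = -244
Area = |Σ|/2 = 122.

122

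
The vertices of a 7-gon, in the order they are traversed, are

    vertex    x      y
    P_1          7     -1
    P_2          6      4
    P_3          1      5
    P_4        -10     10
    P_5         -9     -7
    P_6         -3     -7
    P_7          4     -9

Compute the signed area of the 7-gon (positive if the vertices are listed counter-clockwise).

Apply the surveyor's formula: 2A = Σ (x_i·y_{i+1} − x_{i+1}·y_i), indices taken mod 7.
Cross-terms: 34, 26, 60, 160, 42, 55, 59  ⇒  Σ = 436
Signed area = Σ/2 = 218 (positive ⇒ counter-clockwise traversal).

218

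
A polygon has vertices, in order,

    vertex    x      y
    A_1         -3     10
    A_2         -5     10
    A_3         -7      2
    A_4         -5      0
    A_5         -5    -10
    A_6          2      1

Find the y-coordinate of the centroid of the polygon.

379/267

Apply Gauss's area formula. First the cross-terms c_i = x_i·y_{i+1} − x_{i+1}·y_i:
  20, 60, 10, 50, 15, 23  ⇒  2A = 178, A = 89.
Then Σ (y_i + y_{i+1})·c_i = 758, so ȳ = 758 / (6·89) = 379/267.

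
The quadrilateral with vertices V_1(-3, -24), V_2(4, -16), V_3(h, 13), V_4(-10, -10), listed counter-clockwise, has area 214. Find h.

The doubled signed area Σ (x_i y_{i+1} − x_{i+1} y_i) is linear in h.
With h=0 it equals 536; the coefficient of h is 6 (from the two edges through V_3).
So 6·h + 536 = 2·214 = 428 ⇒ h = -18.

-18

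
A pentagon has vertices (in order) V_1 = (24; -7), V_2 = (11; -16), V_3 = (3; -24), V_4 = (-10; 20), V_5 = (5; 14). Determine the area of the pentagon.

657

Cross-terms: -307, -216, -180, -240, -371  ⇒  Σ = -1314
Area = |Σ|/2 = 657.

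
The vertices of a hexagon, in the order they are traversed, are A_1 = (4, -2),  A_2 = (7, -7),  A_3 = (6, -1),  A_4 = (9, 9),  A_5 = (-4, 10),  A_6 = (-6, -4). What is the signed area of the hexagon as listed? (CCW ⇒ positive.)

Cross-terms: -14, 35, 63, 126, 76, 28  ⇒  Σ = 314
Signed area = Σ/2 = 157 (positive ⇒ counter-clockwise traversal).

157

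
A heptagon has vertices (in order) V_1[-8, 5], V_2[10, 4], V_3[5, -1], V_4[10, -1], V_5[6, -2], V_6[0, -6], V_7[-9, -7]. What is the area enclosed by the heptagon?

156

Apply the surveyor's formula: 2A = Σ (x_i·y_{i+1} − x_{i+1}·y_i), indices taken mod 7.
V_1→V_2: (-8)(4) − (10)(5) = -82
V_2→V_3: (10)(-1) − (5)(4) = -30
V_3→V_4: (5)(-1) − (10)(-1) = 5
V_4→V_5: (10)(-2) − (6)(-1) = -14
V_5→V_6: (6)(-6) − (0)(-2) = -36
V_6→V_7: (0)(-7) − (-9)(-6) = -54
V_7→V_1: (-9)(5) − (-8)(-7) = -101
Σ = -312
Area = |Σ|/2 = 156.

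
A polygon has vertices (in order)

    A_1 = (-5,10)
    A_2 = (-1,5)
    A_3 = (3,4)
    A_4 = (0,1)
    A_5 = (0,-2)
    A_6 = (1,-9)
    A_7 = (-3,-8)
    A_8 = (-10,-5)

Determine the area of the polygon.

127

Apply the shoelace formula: 2A = Σ (x_i·y_{i+1} − x_{i+1}·y_i), indices taken mod 8.
Σ = (-15) + (-19) + (3) + (0) + (2) + (-35) + (-65) + (-125) = -254
Area = |Σ|/2 = 127.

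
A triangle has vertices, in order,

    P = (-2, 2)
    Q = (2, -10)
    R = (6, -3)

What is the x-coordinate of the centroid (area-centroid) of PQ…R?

Apply the surveyor's formula. First the cross-terms c_i = x_i·y_{i+1} − x_{i+1}·y_i:
  16, 54, 6  ⇒  2A = 76, A = 38.
Then Σ (x_i + x_{i+1})·c_i = 456, so x̄ = 456 / (6·38) = 2.

2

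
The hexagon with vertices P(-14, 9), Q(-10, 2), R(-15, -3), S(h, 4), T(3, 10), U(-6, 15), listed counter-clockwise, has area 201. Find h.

The doubled signed area Σ (x_i y_{i+1} − x_{i+1} y_i) is linear in h.
With h=0 it equals 311; the coefficient of h is 13 (from the two edges through S).
So 13·h + 311 = 2·201 = 402 ⇒ h = 7.

7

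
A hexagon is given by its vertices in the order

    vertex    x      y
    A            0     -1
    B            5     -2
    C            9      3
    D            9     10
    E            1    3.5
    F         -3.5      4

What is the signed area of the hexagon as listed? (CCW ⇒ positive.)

Apply the shoelace formula: 2A = Σ (x_i·y_{i+1} − x_{i+1}·y_i), indices taken mod 6.
Σ = (5) + (33) + (63) + (21.5) + (16.25) + (3.5) = 142.25
Signed area = Σ/2 = 71.125 (positive ⇒ counter-clockwise traversal).

71.125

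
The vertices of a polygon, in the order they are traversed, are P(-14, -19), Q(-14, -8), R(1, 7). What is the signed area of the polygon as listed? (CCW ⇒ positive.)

-82.5

Apply the surveyor's formula: 2A = Σ (x_i·y_{i+1} − x_{i+1}·y_i), indices taken mod 3.
P→Q: (-14)(-8) − (-14)(-19) = -154
Q→R: (-14)(7) − (1)(-8) = -90
R→P: (1)(-19) − (-14)(7) = 79
Σ = -165
Signed area = Σ/2 = -82.5 (negative ⇒ clockwise traversal).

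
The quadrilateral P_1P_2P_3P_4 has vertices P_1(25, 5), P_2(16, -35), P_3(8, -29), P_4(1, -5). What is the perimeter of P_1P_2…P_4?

|P_1P_2| = √((-9)² + (-40)²) = √1681 = 41
|P_2P_3| = √((-8)² + (6)²) = √100 = 10
|P_3P_4| = √((-7)² + (24)²) = √625 = 25
|P_4P_1| = √((24)² + (10)²) = √676 = 26
Perimeter = 41 + 10 + 25 + 26 = 102.

102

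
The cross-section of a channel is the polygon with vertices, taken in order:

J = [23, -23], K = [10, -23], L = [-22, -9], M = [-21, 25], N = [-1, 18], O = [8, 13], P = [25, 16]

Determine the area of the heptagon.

1642

Σ = (-299) + (-596) + (-739) + (-353) + (-157) + (-197) + (-943) = -3284
Area = |Σ|/2 = 1642.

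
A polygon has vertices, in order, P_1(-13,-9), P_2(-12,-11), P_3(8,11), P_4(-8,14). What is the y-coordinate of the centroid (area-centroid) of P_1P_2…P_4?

1114/267

Apply Gauss's area formula. First the cross-terms c_i = x_i·y_{i+1} − x_{i+1}·y_i:
  35, -44, 200, 254  ⇒  2A = 445, A = 222.5.
Then Σ (y_i + y_{i+1})·c_i = 5570, so ȳ = 5570 / (6·222.5) = 1114/267.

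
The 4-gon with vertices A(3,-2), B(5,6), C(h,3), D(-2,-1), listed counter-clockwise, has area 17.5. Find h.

3

Write out the shoelace sum; only the two edges meeting at C involve h:
2·Area = [(5·3 − h·6) + (h·(-1) − (-2)·3)] + 35
       = -7·h + 56 = 35
⇒ h = 3.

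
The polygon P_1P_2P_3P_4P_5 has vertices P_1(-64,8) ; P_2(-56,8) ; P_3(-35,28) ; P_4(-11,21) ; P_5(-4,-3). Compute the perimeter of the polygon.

|P_1P_2| = √((8)² + (0)²) = √64 = 8
|P_2P_3| = √((21)² + (20)²) = √841 = 29
|P_3P_4| = √((24)² + (-7)²) = √625 = 25
|P_4P_5| = √((7)² + (-24)²) = √625 = 25
|P_5P_1| = √((-60)² + (11)²) = √3721 = 61
Perimeter = 8 + 29 + 25 + 25 + 61 = 148.

148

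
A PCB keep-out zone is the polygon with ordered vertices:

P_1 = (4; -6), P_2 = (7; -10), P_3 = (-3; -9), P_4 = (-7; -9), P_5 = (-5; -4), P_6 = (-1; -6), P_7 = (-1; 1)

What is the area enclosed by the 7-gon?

61.5

Apply the shoelace (surveyor's) formula: 2A = Σ (x_i·y_{i+1} − x_{i+1}·y_i), indices taken mod 7.
Cross-terms: 2, -93, -36, -17, 26, -7, 2  ⇒  Σ = -123
Area = |Σ|/2 = 61.5.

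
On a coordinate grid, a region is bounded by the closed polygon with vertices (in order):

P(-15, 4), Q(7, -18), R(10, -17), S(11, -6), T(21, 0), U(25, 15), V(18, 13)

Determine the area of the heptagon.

Apply Gauss's area formula: 2A = Σ (x_i·y_{i+1} − x_{i+1}·y_i), indices taken mod 7.
Σ = (242) + (61) + (127) + (126) + (315) + (55) + (267) = 1193
Area = |Σ|/2 = 596.5.

596.5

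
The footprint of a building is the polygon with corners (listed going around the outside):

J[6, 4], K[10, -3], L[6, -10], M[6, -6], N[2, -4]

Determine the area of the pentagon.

48

Apply the shoelace formula: 2A = Σ (x_i·y_{i+1} − x_{i+1}·y_i), indices taken mod 5.
J→K: (6)(-3) − (10)(4) = -58
K→L: (10)(-10) − (6)(-3) = -82
L→M: (6)(-6) − (6)(-10) = 24
M→N: (6)(-4) − (2)(-6) = -12
N→J: (2)(4) − (6)(-4) = 32
Σ = -96
Area = |Σ|/2 = 48.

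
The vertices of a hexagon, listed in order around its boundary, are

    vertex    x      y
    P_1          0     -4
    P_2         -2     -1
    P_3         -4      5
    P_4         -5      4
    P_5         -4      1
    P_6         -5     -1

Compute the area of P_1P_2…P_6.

13.5

Apply the shoelace (surveyor's) formula: 2A = Σ (x_i·y_{i+1} − x_{i+1}·y_i), indices taken mod 6.
Σ = (-8) + (-14) + (9) + (11) + (9) + (20) = 27
Area = |Σ|/2 = 13.5.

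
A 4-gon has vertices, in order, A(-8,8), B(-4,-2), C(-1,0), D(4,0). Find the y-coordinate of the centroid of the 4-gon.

274/117

Apply Gauss's area formula. First the cross-terms c_i = x_i·y_{i+1} − x_{i+1}·y_i:
  48, -2, 0, 32  ⇒  2A = 78, A = 39.
Then Σ (y_i + y_{i+1})·c_i = 548, so ȳ = 548 / (6·39) = 274/117.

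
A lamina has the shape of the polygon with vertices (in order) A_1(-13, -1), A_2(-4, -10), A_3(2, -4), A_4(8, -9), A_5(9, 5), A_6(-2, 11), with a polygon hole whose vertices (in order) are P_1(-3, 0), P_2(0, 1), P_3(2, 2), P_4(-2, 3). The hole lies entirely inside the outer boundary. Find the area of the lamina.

268.5

Outer boundary:
A_1→A_2: (-13)(-10) − (-4)(-1) = 126
A_2→A_3: (-4)(-4) − (2)(-10) = 36
A_3→A_4: (2)(-9) − (8)(-4) = 14
A_4→A_5: (8)(5) − (9)(-9) = 121
A_5→A_6: (9)(11) − (-2)(5) = 109
A_6→A_1: (-2)(-1) − (-13)(11) = 145
Σ = 551
Area = |Σ|/2 = 275.5.
Hole:
Cross-terms: -3, -2, 10, 9  ⇒  Σ = 14
Area = |Σ|/2 = 7.
Net area = 275.5 − 7 = 268.5.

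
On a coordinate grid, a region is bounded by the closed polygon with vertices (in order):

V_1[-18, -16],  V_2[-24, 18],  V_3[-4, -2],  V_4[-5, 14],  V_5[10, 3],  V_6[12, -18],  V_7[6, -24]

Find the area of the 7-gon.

Apply the surveyor's formula: 2A = Σ (x_i·y_{i+1} − x_{i+1}·y_i), indices taken mod 7.
V_1→V_2: (-18)(18) − (-24)(-16) = -708
V_2→V_3: (-24)(-2) − (-4)(18) = 120
V_3→V_4: (-4)(14) − (-5)(-2) = -66
V_4→V_5: (-5)(3) − (10)(14) = -155
V_5→V_6: (10)(-18) − (12)(3) = -216
V_6→V_7: (12)(-24) − (6)(-18) = -180
V_7→V_1: (6)(-16) − (-18)(-24) = -528
Σ = -1733
Area = |Σ|/2 = 866.5.

866.5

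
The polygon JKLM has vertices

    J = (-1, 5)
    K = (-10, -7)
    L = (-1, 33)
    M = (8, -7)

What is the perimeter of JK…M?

|JK| = √((-9)² + (-12)²) = √225 = 15
|KL| = √((9)² + (40)²) = √1681 = 41
|LM| = √((9)² + (-40)²) = √1681 = 41
|MJ| = √((-9)² + (12)²) = √225 = 15
Perimeter = 15 + 41 + 41 + 15 = 112.

112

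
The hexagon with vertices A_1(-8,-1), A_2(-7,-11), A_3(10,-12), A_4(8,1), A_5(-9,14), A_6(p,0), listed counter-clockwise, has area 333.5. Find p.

The doubled signed area Σ (x_i y_{i+1} − x_{i+1} y_i) is linear in p.
With p=0 it equals 502; the coefficient of p is -15 (from the two edges through A_6).
So -15·p + 502 = 2·333.5 = 667 ⇒ p = -11.

-11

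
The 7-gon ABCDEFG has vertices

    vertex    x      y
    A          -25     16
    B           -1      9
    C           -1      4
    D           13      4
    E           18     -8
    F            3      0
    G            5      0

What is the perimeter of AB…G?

|AB| = √((24)² + (-7)²) = √625 = 25
|BC| = √((0)² + (-5)²) = √25 = 5
|CD| = √((14)² + (0)²) = √196 = 14
|DE| = √((5)² + (-12)²) = √169 = 13
|EF| = √((-15)² + (8)²) = √289 = 17
|FG| = √((2)² + (0)²) = √4 = 2
|GA| = √((-30)² + (16)²) = √1156 = 34
Perimeter = 25 + 5 + 14 + 13 + 17 + 2 + 34 = 110.

110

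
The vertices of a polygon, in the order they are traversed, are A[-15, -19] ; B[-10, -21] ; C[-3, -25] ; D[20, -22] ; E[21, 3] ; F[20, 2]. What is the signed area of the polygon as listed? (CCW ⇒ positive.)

A→B: (-15)(-21) − (-10)(-19) = 125
B→C: (-10)(-25) − (-3)(-21) = 187
C→D: (-3)(-22) − (20)(-25) = 566
D→E: (20)(3) − (21)(-22) = 522
E→F: (21)(2) − (20)(3) = -18
F→A: (20)(-19) − (-15)(2) = -350
Σ = 1032
Signed area = Σ/2 = 516 (positive ⇒ counter-clockwise traversal).

516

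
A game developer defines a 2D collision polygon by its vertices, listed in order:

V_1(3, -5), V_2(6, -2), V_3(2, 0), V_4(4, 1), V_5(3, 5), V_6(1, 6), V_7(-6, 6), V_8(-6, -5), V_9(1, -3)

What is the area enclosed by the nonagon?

V_1→V_2: (3)(-2) − (6)(-5) = 24
V_2→V_3: (6)(0) − (2)(-2) = 4
V_3→V_4: (2)(1) − (4)(0) = 2
V_4→V_5: (4)(5) − (3)(1) = 17
V_5→V_6: (3)(6) − (1)(5) = 13
V_6→V_7: (1)(6) − (-6)(6) = 42
V_7→V_8: (-6)(-5) − (-6)(6) = 66
V_8→V_9: (-6)(-3) − (1)(-5) = 23
V_9→V_1: (1)(-5) − (3)(-3) = 4
Σ = 195
Area = |Σ|/2 = 97.5.

97.5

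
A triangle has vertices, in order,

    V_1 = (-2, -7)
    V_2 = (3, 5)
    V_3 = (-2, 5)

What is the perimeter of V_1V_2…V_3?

|V_1V_2| = √((5)² + (12)²) = √169 = 13
|V_2V_3| = √((-5)² + (0)²) = √25 = 5
|V_3V_1| = √((0)² + (-12)²) = √144 = 12
Perimeter = 13 + 5 + 12 = 30.

30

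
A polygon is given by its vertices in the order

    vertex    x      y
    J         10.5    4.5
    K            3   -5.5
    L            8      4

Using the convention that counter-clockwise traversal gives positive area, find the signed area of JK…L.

-10.625

Apply the shoelace (surveyor's) formula: 2A = Σ (x_i·y_{i+1} − x_{i+1}·y_i), indices taken mod 3.
J→K: (10.5)(-5.5) − (3)(4.5) = -71.25
K→L: (3)(4) − (8)(-5.5) = 56
L→J: (8)(4.5) − (10.5)(4) = -6
Σ = -21.25
Signed area = Σ/2 = -10.625 (negative ⇒ clockwise traversal).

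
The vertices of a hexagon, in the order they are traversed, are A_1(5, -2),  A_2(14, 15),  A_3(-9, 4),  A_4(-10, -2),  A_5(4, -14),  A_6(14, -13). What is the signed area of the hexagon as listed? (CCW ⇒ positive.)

340.5

Apply the shoelace (surveyor's) formula: 2A = Σ (x_i·y_{i+1} − x_{i+1}·y_i), indices taken mod 6.
Σ = (103) + (191) + (58) + (148) + (144) + (37) = 681
Signed area = Σ/2 = 340.5 (positive ⇒ counter-clockwise traversal).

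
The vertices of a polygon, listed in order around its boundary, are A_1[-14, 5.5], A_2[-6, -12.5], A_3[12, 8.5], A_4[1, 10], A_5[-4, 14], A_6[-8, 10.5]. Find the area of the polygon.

A_1→A_2: (-14)(-12.5) − (-6)(5.5) = 208
A_2→A_3: (-6)(8.5) − (12)(-12.5) = 99
A_3→A_4: (12)(10) − (1)(8.5) = 111.5
A_4→A_5: (1)(14) − (-4)(10) = 54
A_5→A_6: (-4)(10.5) − (-8)(14) = 70
A_6→A_1: (-8)(5.5) − (-14)(10.5) = 103
Σ = 645.5
Area = |Σ|/2 = 322.75.

322.75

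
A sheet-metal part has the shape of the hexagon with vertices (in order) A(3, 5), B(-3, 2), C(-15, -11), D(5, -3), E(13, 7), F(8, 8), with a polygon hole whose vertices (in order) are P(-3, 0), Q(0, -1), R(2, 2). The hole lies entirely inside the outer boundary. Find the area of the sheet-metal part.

Outer boundary:
Apply the shoelace (surveyor's) formula: 2A = Σ (x_i·y_{i+1} − x_{i+1}·y_i), indices taken mod 6.
Cross-terms: 21, 63, 100, 74, 48, 16  ⇒  Σ = 322
Area = |Σ|/2 = 161.
Hole:
Cross-terms: 3, 2, 6  ⇒  Σ = 11
Area = |Σ|/2 = 5.5.
Net area = 161 − 5.5 = 155.5.

155.5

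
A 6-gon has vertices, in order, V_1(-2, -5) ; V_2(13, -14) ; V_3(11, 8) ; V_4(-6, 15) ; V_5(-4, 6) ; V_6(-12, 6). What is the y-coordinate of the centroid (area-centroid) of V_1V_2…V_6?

Apply the surveyor's formula. First the cross-terms c_i = x_i·y_{i+1} − x_{i+1}·y_i:
  93, 258, 213, 24, 48, 72  ⇒  2A = 708, A = 354.
Then Σ (y_i + y_{i+1})·c_i = 2736, so ȳ = 2736 / (6·354) = 76/59.

76/59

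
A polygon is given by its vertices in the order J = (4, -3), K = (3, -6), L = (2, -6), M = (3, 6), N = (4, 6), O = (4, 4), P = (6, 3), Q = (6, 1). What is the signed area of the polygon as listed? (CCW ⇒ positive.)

Apply the shoelace formula: 2A = Σ (x_i·y_{i+1} − x_{i+1}·y_i), indices taken mod 8.
J→K: (4)(-6) − (3)(-3) = -15
K→L: (3)(-6) − (2)(-6) = -6
L→M: (2)(6) − (3)(-6) = 30
M→N: (3)(6) − (4)(6) = -6
N→O: (4)(4) − (4)(6) = -8
O→P: (4)(3) − (6)(4) = -12
P→Q: (6)(1) − (6)(3) = -12
Q→J: (6)(-3) − (4)(1) = -22
Σ = -51
Signed area = Σ/2 = -25.5 (negative ⇒ clockwise traversal).

-25.5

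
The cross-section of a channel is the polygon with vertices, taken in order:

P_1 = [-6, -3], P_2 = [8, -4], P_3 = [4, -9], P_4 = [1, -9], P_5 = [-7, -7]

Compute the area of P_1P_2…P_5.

63

Σ = (48) + (-56) + (-27) + (-70) + (-21) = -126
Area = |Σ|/2 = 63.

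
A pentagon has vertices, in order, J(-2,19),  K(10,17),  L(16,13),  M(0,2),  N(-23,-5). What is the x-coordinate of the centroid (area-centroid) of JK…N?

-7/3

Apply Gauss's area formula. First the cross-terms c_i = x_i·y_{i+1} − x_{i+1}·y_i:
  -224, -142, 32, 46, -447  ⇒  2A = -735, A = -367.5.
Then Σ (x_i + x_{i+1})·c_i = 5145, so x̄ = 5145 / (6·(-367.5)) = -7/3.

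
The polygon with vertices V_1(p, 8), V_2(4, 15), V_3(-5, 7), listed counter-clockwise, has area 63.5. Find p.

12

Write out the shoelace sum; only the two edges meeting at V_1 involve p:
2·Area = [((-5)·8 − p·7) + (p·15 − 4·8)] + 103
       = 8·p + 31 = 127
⇒ p = 12.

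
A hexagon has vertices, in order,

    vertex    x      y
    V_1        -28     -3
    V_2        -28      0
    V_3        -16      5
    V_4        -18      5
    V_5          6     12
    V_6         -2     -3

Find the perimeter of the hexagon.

|V_1V_2| = √((0)² + (3)²) = √9 = 3
|V_2V_3| = √((12)² + (5)²) = √169 = 13
|V_3V_4| = √((-2)² + (0)²) = √4 = 2
|V_4V_5| = √((24)² + (7)²) = √625 = 25
|V_5V_6| = √((-8)² + (-15)²) = √289 = 17
|V_6V_1| = √((-26)² + (0)²) = √676 = 26
Perimeter = 3 + 13 + 2 + 25 + 17 + 26 = 86.

86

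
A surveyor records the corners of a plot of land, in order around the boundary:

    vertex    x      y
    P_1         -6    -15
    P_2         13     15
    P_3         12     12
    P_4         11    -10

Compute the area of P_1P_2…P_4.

198

Apply the surveyor's formula: 2A = Σ (x_i·y_{i+1} − x_{i+1}·y_i), indices taken mod 4.
Σ = (105) + (-24) + (-252) + (-225) = -396
Area = |Σ|/2 = 198.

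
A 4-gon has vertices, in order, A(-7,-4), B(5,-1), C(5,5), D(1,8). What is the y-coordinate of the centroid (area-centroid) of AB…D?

Apply Gauss's area formula. First the cross-terms c_i = x_i·y_{i+1} − x_{i+1}·y_i:
  27, 30, 35, 52  ⇒  2A = 144, A = 72.
Then Σ (y_i + y_{i+1})·c_i = 648, so ȳ = 648 / (6·72) = 1.5.

1.5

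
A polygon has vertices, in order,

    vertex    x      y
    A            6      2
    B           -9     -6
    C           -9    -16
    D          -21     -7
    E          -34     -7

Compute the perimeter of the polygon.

|AB| = √((-15)² + (-8)²) = √289 = 17
|BC| = √((0)² + (-10)²) = √100 = 10
|CD| = √((-12)² + (9)²) = √225 = 15
|DE| = √((-13)² + (0)²) = √169 = 13
|EA| = √((40)² + (9)²) = √1681 = 41
Perimeter = 17 + 10 + 15 + 13 + 41 = 96.

96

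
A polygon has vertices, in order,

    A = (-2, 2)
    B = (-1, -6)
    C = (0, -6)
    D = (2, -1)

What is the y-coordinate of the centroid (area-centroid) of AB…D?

-35/17

Apply Gauss's area formula. First the cross-terms c_i = x_i·y_{i+1} − x_{i+1}·y_i:
  14, 6, 12, 2  ⇒  2A = 34, A = 17.
Then Σ (y_i + y_{i+1})·c_i = -210, so ȳ = -210 / (6·17) = -35/17.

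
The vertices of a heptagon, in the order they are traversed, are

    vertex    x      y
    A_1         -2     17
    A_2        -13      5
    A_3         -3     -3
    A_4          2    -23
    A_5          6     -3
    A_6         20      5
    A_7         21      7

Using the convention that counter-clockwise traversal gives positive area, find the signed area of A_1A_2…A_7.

Apply the surveyor's formula: 2A = Σ (x_i·y_{i+1} − x_{i+1}·y_i), indices taken mod 7.
Cross-terms: 211, 54, 75, 132, 90, 35, 371  ⇒  Σ = 968
Signed area = Σ/2 = 484 (positive ⇒ counter-clockwise traversal).

484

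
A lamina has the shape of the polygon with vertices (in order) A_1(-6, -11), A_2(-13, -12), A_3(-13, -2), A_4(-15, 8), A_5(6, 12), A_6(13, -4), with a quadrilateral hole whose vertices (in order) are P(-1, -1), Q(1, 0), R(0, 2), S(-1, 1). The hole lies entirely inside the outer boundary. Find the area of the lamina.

Outer boundary:
A_1→A_2: (-6)(-12) − (-13)(-11) = -71
A_2→A_3: (-13)(-2) − (-13)(-12) = -130
A_3→A_4: (-13)(8) − (-15)(-2) = -134
A_4→A_5: (-15)(12) − (6)(8) = -228
A_5→A_6: (6)(-4) − (13)(12) = -180
A_6→A_1: (13)(-11) − (-6)(-4) = -167
Σ = -910
Area = |Σ|/2 = 455.
Hole:
Apply Gauss's area formula: 2A = Σ (x_i·y_{i+1} − x_{i+1}·y_i), indices taken mod 4.
P→Q: (-1)(0) − (1)(-1) = 1
Q→R: (1)(2) − (0)(0) = 2
R→S: (0)(1) − (-1)(2) = 2
S→P: (-1)(-1) − (-1)(1) = 2
Σ = 7
Area = |Σ|/2 = 3.5.
Net area = 455 − 3.5 = 451.5.

451.5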